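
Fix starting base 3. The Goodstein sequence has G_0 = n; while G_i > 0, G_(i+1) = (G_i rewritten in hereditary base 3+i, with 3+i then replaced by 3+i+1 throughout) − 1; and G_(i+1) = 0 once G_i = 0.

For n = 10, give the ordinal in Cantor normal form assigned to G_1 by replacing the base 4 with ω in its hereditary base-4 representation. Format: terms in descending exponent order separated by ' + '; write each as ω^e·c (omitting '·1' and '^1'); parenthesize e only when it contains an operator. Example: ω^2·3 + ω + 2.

ω^2

G_0 = 10. HB_3(10) = 3^2 + 1. Bump = 17. G_1 = 16.
G_1 = 16. HB_4(16) = 4^2. Bump = 25. G_2 = 24.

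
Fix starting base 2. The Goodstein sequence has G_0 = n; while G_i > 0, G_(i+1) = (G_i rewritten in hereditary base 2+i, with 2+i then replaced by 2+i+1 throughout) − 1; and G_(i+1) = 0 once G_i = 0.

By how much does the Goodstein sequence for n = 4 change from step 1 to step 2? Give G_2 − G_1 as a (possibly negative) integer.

G_0 = 4. HB_2(4) = 2^2. Bump = 27. G_1 = 26.
G_1 = 26. HB_3(26) = 2·3^2 + 2·3 + 2. Bump = 42. G_2 = 41.

15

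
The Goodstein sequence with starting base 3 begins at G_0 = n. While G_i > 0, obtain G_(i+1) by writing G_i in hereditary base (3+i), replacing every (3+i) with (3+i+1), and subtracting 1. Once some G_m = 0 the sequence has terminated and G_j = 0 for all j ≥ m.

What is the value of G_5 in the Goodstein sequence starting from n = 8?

11

base 3: 8 = 2·3 + 2; at 4: 2·4 + 2 = 10; next = 9
base 4: 9 = 2·4 + 1; at 5: 2·5 + 1 = 11; next = 10
base 5: 10 = 2·5; at 6: 2·6 = 12; next = 11
base 6: 11 = 6 + 5; at 7: 7 + 5 = 12; next = 11
base 7: 11 = 7 + 4; at 8: 8 + 4 = 12; next = 11
base 8: 11 = 8 + 3; at 9: 9 + 3 = 12; next = 11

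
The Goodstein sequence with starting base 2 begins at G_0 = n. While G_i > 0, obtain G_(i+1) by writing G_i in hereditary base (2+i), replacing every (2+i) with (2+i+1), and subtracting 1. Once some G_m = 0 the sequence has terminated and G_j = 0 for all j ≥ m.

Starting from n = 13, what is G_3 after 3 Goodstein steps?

13 —HB2→ 2^(2 + 1) + 2^2 + 1 —bump→ 3^(3 + 1) + 3^3 + 1 = 109 —(−1)→ 108
108 —HB3→ 3^(3 + 1) + 3^3 —bump→ 4^(4 + 1) + 4^4 = 1280 —(−1)→ 1279
1279 —HB4→ 4^(4 + 1) + 3·4^3 + 3·4^2 + 3·4 + 3 —bump→ 5^(5 + 1) + 3·5^3 + 3·5^2 + 3·5 + 3 = 16093 —(−1)→ 16092
16092 —HB5→ 5^(5 + 1) + 3·5^3 + 3·5^2 + 3·5 + 2 —bump→ 6^(6 + 1) + 3·6^3 + 3·6^2 + 3·6 + 2 = 280712 —(−1)→ 280711

16092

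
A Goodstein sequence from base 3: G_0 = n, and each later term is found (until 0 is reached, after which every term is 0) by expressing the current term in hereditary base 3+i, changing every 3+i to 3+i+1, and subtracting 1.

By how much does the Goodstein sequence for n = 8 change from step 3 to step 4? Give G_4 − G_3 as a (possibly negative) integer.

[0] 8 ≡ 2·3 + 2 (base 3). Lift 4: 10. −1: 9.
[1] 9 ≡ 2·4 + 1 (base 4). Lift 5: 11. −1: 10.
[2] 10 ≡ 2·5 (base 5). Lift 6: 12. −1: 11.
[3] 11 ≡ 6 + 5 (base 6). Lift 7: 12. −1: 11.

0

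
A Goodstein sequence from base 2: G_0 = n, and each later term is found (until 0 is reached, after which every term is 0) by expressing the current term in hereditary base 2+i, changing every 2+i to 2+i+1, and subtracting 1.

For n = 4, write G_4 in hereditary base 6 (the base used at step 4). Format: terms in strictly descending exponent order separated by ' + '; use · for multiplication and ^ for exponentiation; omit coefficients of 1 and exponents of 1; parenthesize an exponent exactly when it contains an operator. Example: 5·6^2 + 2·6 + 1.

4 —HB2→ 2^2 —bump→ 3^3 = 27 —(−1)→ 26
26 —HB3→ 2·3^2 + 2·3 + 2 —bump→ 2·4^2 + 2·4 + 2 = 42 —(−1)→ 41
41 —HB4→ 2·4^2 + 2·4 + 1 —bump→ 2·5^2 + 2·5 + 1 = 61 —(−1)→ 60
60 —HB5→ 2·5^2 + 2·5 —bump→ 2·6^2 + 2·6 = 84 —(−1)→ 83

2·6^2 + 6 + 5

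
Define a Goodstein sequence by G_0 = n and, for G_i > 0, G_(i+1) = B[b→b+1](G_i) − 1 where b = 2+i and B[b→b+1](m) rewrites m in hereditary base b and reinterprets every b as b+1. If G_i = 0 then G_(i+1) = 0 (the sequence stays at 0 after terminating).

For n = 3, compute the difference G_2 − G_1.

3 —HB2→ 2 + 1 —bump→ 3 + 1 = 4 —(−1)→ 3
3 —HB3→ 3 —bump→ 4 = 4 —(−1)→ 3

0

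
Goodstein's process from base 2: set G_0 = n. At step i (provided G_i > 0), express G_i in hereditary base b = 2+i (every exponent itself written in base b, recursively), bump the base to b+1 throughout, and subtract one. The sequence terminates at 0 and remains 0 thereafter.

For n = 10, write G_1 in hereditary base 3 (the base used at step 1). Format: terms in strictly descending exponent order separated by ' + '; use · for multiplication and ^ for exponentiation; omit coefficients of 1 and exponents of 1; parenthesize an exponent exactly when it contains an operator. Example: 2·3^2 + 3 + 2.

G_0=10  [base 2] 2^(2 + 1) + 2  →[2↦3]→  3^(3 + 1) + 3 = 84  −1 ⇒ G_1=83
G_1=83  [base 3] 3^(3 + 1) + 2  →[3↦4]→  4^(4 + 1) + 2 = 1026  −1 ⇒ G_2=1025

3^(3 + 1) + 2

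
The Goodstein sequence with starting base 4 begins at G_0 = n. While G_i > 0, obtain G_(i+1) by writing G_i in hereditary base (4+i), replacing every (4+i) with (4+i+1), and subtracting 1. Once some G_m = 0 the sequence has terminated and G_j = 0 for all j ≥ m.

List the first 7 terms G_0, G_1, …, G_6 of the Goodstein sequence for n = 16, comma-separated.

16, 24, 27, 30, 33, 36, 39

16 —HB4→ 4^2 —bump→ 5^2 = 25 —(−1)→ 24
24 —HB5→ 4·5 + 4 —bump→ 4·6 + 4 = 28 —(−1)→ 27
27 —HB6→ 4·6 + 3 —bump→ 4·7 + 3 = 31 —(−1)→ 30
30 —HB7→ 4·7 + 2 —bump→ 4·8 + 2 = 34 —(−1)→ 33
33 —HB8→ 4·8 + 1 —bump→ 4·9 + 1 = 37 —(−1)→ 36
36 —HB9→ 4·9 —bump→ 4·10 = 40 —(−1)→ 39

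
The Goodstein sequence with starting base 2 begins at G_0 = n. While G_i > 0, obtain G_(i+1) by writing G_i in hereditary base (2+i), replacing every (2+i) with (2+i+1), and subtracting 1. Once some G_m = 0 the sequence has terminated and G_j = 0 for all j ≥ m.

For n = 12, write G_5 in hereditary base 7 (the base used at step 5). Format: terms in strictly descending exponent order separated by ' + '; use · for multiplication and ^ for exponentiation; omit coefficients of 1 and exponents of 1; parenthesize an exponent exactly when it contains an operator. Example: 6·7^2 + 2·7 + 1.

7^(7 + 1) + 2·7^2 + 7 + 4

[0] 12 ≡ 2^(2 + 1) + 2^2 (base 2). Lift 3: 108. −1: 107.
[1] 107 ≡ 3^(3 + 1) + 2·3^2 + 2·3 + 2 (base 3). Lift 4: 1066. −1: 1065.
[2] 1065 ≡ 4^(4 + 1) + 2·4^2 + 2·4 + 1 (base 4). Lift 5: 15686. −1: 15685.
[3] 15685 ≡ 5^(5 + 1) + 2·5^2 + 2·5 (base 5). Lift 6: 280020. −1: 280019.
[4] 280019 ≡ 6^(6 + 1) + 2·6^2 + 6 + 5 (base 6). Lift 7: 5764911. −1: 5764910.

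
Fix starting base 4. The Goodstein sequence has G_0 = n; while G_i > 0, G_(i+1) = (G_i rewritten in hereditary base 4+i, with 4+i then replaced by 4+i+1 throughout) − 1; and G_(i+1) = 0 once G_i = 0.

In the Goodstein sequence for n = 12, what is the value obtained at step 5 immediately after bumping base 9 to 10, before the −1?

G_0 = 12. HB_4(12) = 3·4. Bump = 15. G_1 = 14.
G_1 = 14. HB_5(14) = 2·5 + 4. Bump = 16. G_2 = 15.
G_2 = 15. HB_6(15) = 2·6 + 3. Bump = 17. G_3 = 16.
G_3 = 16. HB_7(16) = 2·7 + 2. Bump = 18. G_4 = 17.
G_4 = 17. HB_8(17) = 2·8 + 1. Bump = 19. G_5 = 18.

20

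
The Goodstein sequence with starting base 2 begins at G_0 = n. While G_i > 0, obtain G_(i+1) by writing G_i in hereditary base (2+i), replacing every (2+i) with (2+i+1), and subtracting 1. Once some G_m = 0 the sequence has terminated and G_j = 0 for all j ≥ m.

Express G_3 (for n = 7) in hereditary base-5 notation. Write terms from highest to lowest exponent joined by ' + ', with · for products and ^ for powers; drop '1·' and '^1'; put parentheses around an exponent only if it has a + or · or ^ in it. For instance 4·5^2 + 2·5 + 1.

5^5 + 2

i=0: 7 = 2^2 + 2 + 1 (b=2); 2→3: 3^3 + 3 + 1 = 31; 31−1 = 30
i=1: 30 = 3^3 + 3 (b=3); 3→4: 4^4 + 4 = 260; 260−1 = 259
i=2: 259 = 4^4 + 3 (b=4); 4→5: 5^5 + 3 = 3128; 3128−1 = 3127
i=3: 3127 = 5^5 + 2 (b=5); 5→6: 6^6 + 2 = 46658; 46658−1 = 46657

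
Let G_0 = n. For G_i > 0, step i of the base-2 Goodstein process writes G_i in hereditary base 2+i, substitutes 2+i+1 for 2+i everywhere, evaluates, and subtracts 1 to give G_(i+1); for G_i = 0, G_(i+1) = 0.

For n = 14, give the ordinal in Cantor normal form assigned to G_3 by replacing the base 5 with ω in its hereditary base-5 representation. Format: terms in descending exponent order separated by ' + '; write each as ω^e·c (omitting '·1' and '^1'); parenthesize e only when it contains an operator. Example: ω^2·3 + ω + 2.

G_0 = 14. HB_2(14) = 2^(2 + 1) + 2^2 + 2. Bump = 111. G_1 = 110.
G_1 = 110. HB_3(110) = 3^(3 + 1) + 3^3 + 2. Bump = 1282. G_2 = 1281.
G_2 = 1281. HB_4(1281) = 4^(4 + 1) + 4^4 + 1. Bump = 18751. G_3 = 18750.
G_3 = 18750. HB_5(18750) = 5^(5 + 1) + 5^5. Bump = 326592. G_4 = 326591.

ω^(ω + 1) + ω^ω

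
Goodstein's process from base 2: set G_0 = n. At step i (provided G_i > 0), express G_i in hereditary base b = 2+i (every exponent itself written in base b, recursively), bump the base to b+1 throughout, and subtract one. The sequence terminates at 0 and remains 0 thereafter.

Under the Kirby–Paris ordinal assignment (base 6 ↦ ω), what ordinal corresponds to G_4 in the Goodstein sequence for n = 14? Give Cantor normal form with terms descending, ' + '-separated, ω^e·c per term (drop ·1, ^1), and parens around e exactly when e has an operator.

ω^(ω + 1) + ω^5·5 + ω^4·5 + ω^3·5 + ω^2·5 + ω·5 + 5

(0) 14|_2 = 2^(2 + 1) + 2^2 + 2 ↦ 3^(3 + 1) + 3^3 + 3|_3 = 111 ⇒ 110
(1) 110|_3 = 3^(3 + 1) + 3^3 + 2 ↦ 4^(4 + 1) + 4^4 + 2|_4 = 1282 ⇒ 1281
(2) 1281|_4 = 4^(4 + 1) + 4^4 + 1 ↦ 5^(5 + 1) + 5^5 + 1|_5 = 18751 ⇒ 18750
(3) 18750|_5 = 5^(5 + 1) + 5^5 ↦ 6^(6 + 1) + 6^6|_6 = 326592 ⇒ 326591
(4) 326591|_6 = 6^(6 + 1) + 5·6^5 + 5·6^4 + 5·6^3 + 5·6^2 + 5·6 + 5 ↦ 7^(7 + 1) + 5·7^5 + 5·7^4 + 5·7^3 + 5·7^2 + 5·7 + 5|_7 = 5862841 ⇒ 5862840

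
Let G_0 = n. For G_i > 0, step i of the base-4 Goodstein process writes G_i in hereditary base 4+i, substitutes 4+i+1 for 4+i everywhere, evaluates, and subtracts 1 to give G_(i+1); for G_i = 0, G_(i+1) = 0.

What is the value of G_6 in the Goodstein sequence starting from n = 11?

[0] 11 ≡ 2·4 + 3 (base 4). Lift 5: 13. −1: 12.
[1] 12 ≡ 2·5 + 2 (base 5). Lift 6: 14. −1: 13.
[2] 13 ≡ 2·6 + 1 (base 6). Lift 7: 15. −1: 14.
[3] 14 ≡ 2·7 (base 7). Lift 8: 16. −1: 15.
[4] 15 ≡ 8 + 7 (base 8). Lift 9: 16. −1: 15.
[5] 15 ≡ 9 + 6 (base 9). Lift 10: 16. −1: 15.

15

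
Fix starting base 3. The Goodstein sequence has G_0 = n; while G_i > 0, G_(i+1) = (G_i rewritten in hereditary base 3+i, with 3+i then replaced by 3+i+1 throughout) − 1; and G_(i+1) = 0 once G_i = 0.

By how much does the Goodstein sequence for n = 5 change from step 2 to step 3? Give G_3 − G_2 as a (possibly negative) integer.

0

G_0=5  [base 3] 3 + 2  →[3↦4]→  4 + 2 = 6  −1 ⇒ G_1=5
G_1=5  [base 4] 4 + 1  →[4↦5]→  5 + 1 = 6  −1 ⇒ G_2=5
G_2=5  [base 5] 5  →[5↦6]→  6 = 6  −1 ⇒ G_3=5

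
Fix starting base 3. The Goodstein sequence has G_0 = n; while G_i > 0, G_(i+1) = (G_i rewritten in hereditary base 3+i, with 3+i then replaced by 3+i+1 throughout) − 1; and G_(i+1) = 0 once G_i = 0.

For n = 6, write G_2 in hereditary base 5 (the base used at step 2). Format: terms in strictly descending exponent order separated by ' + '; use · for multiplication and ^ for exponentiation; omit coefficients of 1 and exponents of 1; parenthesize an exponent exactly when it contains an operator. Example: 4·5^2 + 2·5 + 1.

5 + 2

base 3: 6 = 2·3; at 4: 2·4 = 8; next = 7
base 4: 7 = 4 + 3; at 5: 5 + 3 = 8; next = 7
base 5: 7 = 5 + 2; at 6: 6 + 2 = 8; next = 7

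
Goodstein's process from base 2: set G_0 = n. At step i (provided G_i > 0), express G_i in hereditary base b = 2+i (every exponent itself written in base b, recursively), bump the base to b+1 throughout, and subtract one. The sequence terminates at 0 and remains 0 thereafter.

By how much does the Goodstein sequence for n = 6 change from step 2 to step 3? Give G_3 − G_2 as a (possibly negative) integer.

(0) 6|_2 = 2^2 + 2 ↦ 3^3 + 3|_3 = 30 ⇒ 29
(1) 29|_3 = 3^3 + 2 ↦ 4^4 + 2|_4 = 258 ⇒ 257
(2) 257|_4 = 4^4 + 1 ↦ 5^5 + 1|_5 = 3126 ⇒ 3125

2868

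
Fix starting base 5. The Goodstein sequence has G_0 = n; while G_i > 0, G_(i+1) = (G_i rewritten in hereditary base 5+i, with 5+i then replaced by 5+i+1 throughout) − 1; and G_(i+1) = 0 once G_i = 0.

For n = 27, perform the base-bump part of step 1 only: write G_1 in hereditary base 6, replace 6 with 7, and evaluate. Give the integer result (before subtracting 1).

50

G_0 = 27. HB_5(27) = 5^2 + 2. Bump = 38. G_1 = 37.
G_1 = 37. HB_6(37) = 6^2 + 1. Bump = 50. G_2 = 49.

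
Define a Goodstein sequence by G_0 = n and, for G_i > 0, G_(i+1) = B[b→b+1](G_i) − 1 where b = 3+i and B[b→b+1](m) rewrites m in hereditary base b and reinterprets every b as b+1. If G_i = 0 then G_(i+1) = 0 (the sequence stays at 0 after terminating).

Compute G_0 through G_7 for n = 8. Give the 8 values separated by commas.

G_0=8  [base 3] 2·3 + 2  →[3↦4]→  2·4 + 2 = 10  −1 ⇒ G_1=9
G_1=9  [base 4] 2·4 + 1  →[4↦5]→  2·5 + 1 = 11  −1 ⇒ G_2=10
G_2=10  [base 5] 2·5  →[5↦6]→  2·6 = 12  −1 ⇒ G_3=11
G_3=11  [base 6] 6 + 5  →[6↦7]→  7 + 5 = 12  −1 ⇒ G_4=11
G_4=11  [base 7] 7 + 4  →[7↦8]→  8 + 4 = 12  −1 ⇒ G_5=11
G_5=11  [base 8] 8 + 3  →[8↦9]→  9 + 3 = 12  −1 ⇒ G_6=11
G_6=11  [base 9] 9 + 2  →[9↦10]→  10 + 2 = 12  −1 ⇒ G_7=11

8, 9, 10, 11, 11, 11, 11, 11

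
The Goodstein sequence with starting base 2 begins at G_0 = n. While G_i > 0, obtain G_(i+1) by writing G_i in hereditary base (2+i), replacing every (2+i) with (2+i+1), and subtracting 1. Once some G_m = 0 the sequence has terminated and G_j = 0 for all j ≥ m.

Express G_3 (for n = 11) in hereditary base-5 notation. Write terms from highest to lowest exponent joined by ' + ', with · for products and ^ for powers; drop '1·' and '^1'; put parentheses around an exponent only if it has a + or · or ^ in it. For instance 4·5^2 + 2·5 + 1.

5^(5 + 1) + 2

base 2: 11 = 2^(2 + 1) + 2 + 1; at 3: 3^(3 + 1) + 3 + 1 = 85; next = 84
base 3: 84 = 3^(3 + 1) + 3; at 4: 4^(4 + 1) + 4 = 1028; next = 1027
base 4: 1027 = 4^(4 + 1) + 3; at 5: 5^(5 + 1) + 3 = 15628; next = 15627
base 5: 15627 = 5^(5 + 1) + 2; at 6: 6^(6 + 1) + 2 = 279938; next = 279937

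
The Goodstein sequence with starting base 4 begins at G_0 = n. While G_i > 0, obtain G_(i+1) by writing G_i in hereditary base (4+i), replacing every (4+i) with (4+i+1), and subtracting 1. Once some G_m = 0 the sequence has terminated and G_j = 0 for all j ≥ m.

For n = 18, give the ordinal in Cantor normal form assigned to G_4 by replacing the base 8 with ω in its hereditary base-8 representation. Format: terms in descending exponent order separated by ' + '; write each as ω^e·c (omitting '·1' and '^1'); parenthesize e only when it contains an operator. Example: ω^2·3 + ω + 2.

[0] 18 ≡ 4^2 + 2 (base 4). Lift 5: 27. −1: 26.
[1] 26 ≡ 5^2 + 1 (base 5). Lift 6: 37. −1: 36.
[2] 36 ≡ 6^2 (base 6). Lift 7: 49. −1: 48.
[3] 48 ≡ 6·7 + 6 (base 7). Lift 8: 54. −1: 53.

ω·6 + 5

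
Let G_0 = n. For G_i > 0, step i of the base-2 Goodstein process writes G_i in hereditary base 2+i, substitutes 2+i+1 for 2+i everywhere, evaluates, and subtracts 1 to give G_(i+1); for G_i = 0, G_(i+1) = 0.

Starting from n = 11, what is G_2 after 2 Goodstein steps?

1027

step 0: 11 = 2^(2 + 1) + 2 + 1; sub 3 for 2: 3^(3 + 1) + 3 + 1; = 85; G_1 = 85−1 = 84
step 1: 84 = 3^(3 + 1) + 3; sub 4 for 3: 4^(4 + 1) + 4; = 1028; G_2 = 1028−1 = 1027
step 2: 1027 = 4^(4 + 1) + 3; sub 5 for 4: 5^(5 + 1) + 3; = 15628; G_3 = 15628−1 = 15627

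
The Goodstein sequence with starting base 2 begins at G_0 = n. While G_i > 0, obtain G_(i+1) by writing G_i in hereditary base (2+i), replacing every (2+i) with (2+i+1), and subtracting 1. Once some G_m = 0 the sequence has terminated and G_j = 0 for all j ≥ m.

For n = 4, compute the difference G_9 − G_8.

4 —HB2→ 2^2 —bump→ 3^3 = 27 —(−1)→ 26
26 —HB3→ 2·3^2 + 2·3 + 2 —bump→ 2·4^2 + 2·4 + 2 = 42 —(−1)→ 41
41 —HB4→ 2·4^2 + 2·4 + 1 —bump→ 2·5^2 + 2·5 + 1 = 61 —(−1)→ 60
60 —HB5→ 2·5^2 + 2·5 —bump→ 2·6^2 + 2·6 = 84 —(−1)→ 83
83 —HB6→ 2·6^2 + 6 + 5 —bump→ 2·7^2 + 7 + 5 = 110 —(−1)→ 109
109 —HB7→ 2·7^2 + 7 + 4 —bump→ 2·8^2 + 8 + 4 = 140 —(−1)→ 139
139 —HB8→ 2·8^2 + 8 + 3 —bump→ 2·9^2 + 9 + 3 = 174 —(−1)→ 173
173 —HB9→ 2·9^2 + 9 + 2 —bump→ 2·10^2 + 10 + 2 = 212 —(−1)→ 211
211 —HB10→ 2·10^2 + 10 + 1 —bump→ 2·11^2 + 11 + 1 = 254 —(−1)→ 253

42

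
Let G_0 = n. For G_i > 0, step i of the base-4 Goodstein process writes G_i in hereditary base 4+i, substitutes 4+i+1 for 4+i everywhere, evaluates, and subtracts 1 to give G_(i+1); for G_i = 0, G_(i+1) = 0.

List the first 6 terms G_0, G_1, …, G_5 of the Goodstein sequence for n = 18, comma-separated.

18, 26, 36, 48, 53, 58

base 4: 18 = 4^2 + 2; at 5: 5^2 + 2 = 27; next = 26
base 5: 26 = 5^2 + 1; at 6: 6^2 + 1 = 37; next = 36
base 6: 36 = 6^2; at 7: 7^2 = 49; next = 48
base 7: 48 = 6·7 + 6; at 8: 6·8 + 6 = 54; next = 53
base 8: 53 = 6·8 + 5; at 9: 6·9 + 5 = 59; next = 58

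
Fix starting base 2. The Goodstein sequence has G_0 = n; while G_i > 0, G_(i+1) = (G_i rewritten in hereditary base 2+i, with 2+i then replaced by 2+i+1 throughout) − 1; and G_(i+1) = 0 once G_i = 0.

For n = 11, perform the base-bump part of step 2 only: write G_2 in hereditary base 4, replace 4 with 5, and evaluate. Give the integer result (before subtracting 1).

15628

[0] 11 ≡ 2^(2 + 1) + 2 + 1 (base 2). Lift 3: 85. −1: 84.
[1] 84 ≡ 3^(3 + 1) + 3 (base 3). Lift 4: 1028. −1: 1027.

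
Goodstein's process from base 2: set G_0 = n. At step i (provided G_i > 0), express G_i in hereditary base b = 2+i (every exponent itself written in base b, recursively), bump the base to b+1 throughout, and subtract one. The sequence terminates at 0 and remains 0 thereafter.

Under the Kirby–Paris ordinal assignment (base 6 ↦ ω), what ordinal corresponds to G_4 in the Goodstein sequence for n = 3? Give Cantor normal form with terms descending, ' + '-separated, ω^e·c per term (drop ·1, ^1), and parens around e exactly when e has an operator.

1

G_0 = 3. HB_2(3) = 2 + 1. Bump = 4. G_1 = 3.
G_1 = 3. HB_3(3) = 3. Bump = 4. G_2 = 3.
G_2 = 3. HB_4(3) = 3. Bump = 3. G_3 = 2.
G_3 = 2. HB_5(2) = 2. Bump = 2. G_4 = 1.
G_4 = 1. HB_6(1) = 1. Bump = 1. G_5 = 0.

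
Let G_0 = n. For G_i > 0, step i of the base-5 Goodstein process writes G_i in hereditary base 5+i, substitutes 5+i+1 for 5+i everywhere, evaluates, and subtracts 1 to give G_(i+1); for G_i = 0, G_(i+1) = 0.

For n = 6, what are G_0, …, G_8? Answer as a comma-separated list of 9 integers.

G_0=6  [base 5] 5 + 1  →[5↦6]→  6 + 1 = 7  −1 ⇒ G_1=6
G_1=6  [base 6] 6  →[6↦7]→  7 = 7  −1 ⇒ G_2=6
G_2=6  [base 7] 6  →[7↦8]→  6 = 6  −1 ⇒ G_3=5
G_3=5  [base 8] 5  →[8↦9]→  5 = 5  −1 ⇒ G_4=4
G_4=4  [base 9] 4  →[9↦10]→  4 = 4  −1 ⇒ G_5=3
G_5=3  [base 10] 3  →[10↦11]→  3 = 3  −1 ⇒ G_6=2
G_6=2  [base 11] 2  →[11↦12]→  2 = 2  −1 ⇒ G_7=1
G_7=1  [base 12] 1  →[12↦13]→  1 = 1  −1 ⇒ G_8=0

6, 6, 6, 5, 4, 3, 2, 1, 0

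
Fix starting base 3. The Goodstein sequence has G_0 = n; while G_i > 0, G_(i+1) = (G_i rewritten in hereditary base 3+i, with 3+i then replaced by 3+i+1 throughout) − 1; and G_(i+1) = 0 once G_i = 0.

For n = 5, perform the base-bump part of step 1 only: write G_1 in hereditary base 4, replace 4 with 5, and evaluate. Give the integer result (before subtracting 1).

6

5 —HB3→ 3 + 2 —bump→ 4 + 2 = 6 —(−1)→ 5
5 —HB4→ 4 + 1 —bump→ 5 + 1 = 6 —(−1)→ 5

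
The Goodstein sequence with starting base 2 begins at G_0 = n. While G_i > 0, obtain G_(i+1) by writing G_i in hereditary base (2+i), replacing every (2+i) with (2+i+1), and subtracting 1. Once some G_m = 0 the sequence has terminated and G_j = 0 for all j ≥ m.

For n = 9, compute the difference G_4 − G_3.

130901

G_0 = 9. HB_2(9) = 2^(2 + 1) + 1. Bump = 82. G_1 = 81.
G_1 = 81. HB_3(81) = 3^(3 + 1). Bump = 1024. G_2 = 1023.
G_2 = 1023. HB_4(1023) = 3·4^4 + 3·4^3 + 3·4^2 + 3·4 + 3. Bump = 9843. G_3 = 9842.
G_3 = 9842. HB_5(9842) = 3·5^5 + 3·5^3 + 3·5^2 + 3·5 + 2. Bump = 140744. G_4 = 140743.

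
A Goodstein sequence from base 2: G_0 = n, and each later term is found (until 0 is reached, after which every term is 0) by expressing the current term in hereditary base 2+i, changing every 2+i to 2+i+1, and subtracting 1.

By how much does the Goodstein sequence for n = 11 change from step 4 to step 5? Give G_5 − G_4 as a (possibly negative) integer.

5484864

G_0=11  [base 2] 2^(2 + 1) + 2 + 1  →[2↦3]→  3^(3 + 1) + 3 + 1 = 85  −1 ⇒ G_1=84
G_1=84  [base 3] 3^(3 + 1) + 3  →[3↦4]→  4^(4 + 1) + 4 = 1028  −1 ⇒ G_2=1027
G_2=1027  [base 4] 4^(4 + 1) + 3  →[4↦5]→  5^(5 + 1) + 3 = 15628  −1 ⇒ G_3=15627
G_3=15627  [base 5] 5^(5 + 1) + 2  →[5↦6]→  6^(6 + 1) + 2 = 279938  −1 ⇒ G_4=279937
G_4=279937  [base 6] 6^(6 + 1) + 1  →[6↦7]→  7^(7 + 1) + 1 = 5764802  −1 ⇒ G_5=5764801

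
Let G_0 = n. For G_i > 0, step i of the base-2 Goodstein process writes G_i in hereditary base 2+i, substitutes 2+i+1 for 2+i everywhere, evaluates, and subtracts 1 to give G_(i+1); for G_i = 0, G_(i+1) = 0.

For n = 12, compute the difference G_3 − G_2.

base 2: 12 = 2^(2 + 1) + 2^2; at 3: 3^(3 + 1) + 3^3 = 108; next = 107
base 3: 107 = 3^(3 + 1) + 2·3^2 + 2·3 + 2; at 4: 4^(4 + 1) + 2·4^2 + 2·4 + 2 = 1066; next = 1065
base 4: 1065 = 4^(4 + 1) + 2·4^2 + 2·4 + 1; at 5: 5^(5 + 1) + 2·5^2 + 2·5 + 1 = 15686; next = 15685

14620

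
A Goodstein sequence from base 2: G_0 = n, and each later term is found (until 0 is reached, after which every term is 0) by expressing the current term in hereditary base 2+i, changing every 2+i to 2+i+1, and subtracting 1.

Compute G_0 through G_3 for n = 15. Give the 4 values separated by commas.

15, 111, 1283, 18752

15 —HB2→ 2^(2 + 1) + 2^2 + 2 + 1 —bump→ 3^(3 + 1) + 3^3 + 3 + 1 = 112 —(−1)→ 111
111 —HB3→ 3^(3 + 1) + 3^3 + 3 —bump→ 4^(4 + 1) + 4^4 + 4 = 1284 —(−1)→ 1283
1283 —HB4→ 4^(4 + 1) + 4^4 + 3 —bump→ 5^(5 + 1) + 5^5 + 3 = 18753 —(−1)→ 18752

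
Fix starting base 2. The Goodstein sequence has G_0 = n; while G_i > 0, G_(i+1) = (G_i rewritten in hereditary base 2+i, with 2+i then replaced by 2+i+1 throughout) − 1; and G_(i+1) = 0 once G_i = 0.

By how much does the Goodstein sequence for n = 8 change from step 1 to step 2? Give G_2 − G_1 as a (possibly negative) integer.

G_0=8  [base 2] 2^(2 + 1)  →[2↦3]→  3^(3 + 1) = 81  −1 ⇒ G_1=80
G_1=80  [base 3] 2·3^3 + 2·3^2 + 2·3 + 2  →[3↦4]→  2·4^4 + 2·4^2 + 2·4 + 2 = 554  −1 ⇒ G_2=553

473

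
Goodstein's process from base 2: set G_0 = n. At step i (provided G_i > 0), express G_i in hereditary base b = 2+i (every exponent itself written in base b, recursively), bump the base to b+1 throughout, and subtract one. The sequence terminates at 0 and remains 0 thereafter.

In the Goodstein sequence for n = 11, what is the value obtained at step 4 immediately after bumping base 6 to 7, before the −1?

5764802

11 —HB2→ 2^(2 + 1) + 2 + 1 —bump→ 3^(3 + 1) + 3 + 1 = 85 —(−1)→ 84
84 —HB3→ 3^(3 + 1) + 3 —bump→ 4^(4 + 1) + 4 = 1028 —(−1)→ 1027
1027 —HB4→ 4^(4 + 1) + 3 —bump→ 5^(5 + 1) + 3 = 15628 —(−1)→ 15627
15627 —HB5→ 5^(5 + 1) + 2 —bump→ 6^(6 + 1) + 2 = 279938 —(−1)→ 279937
279937 —HB6→ 6^(6 + 1) + 1 —bump→ 7^(7 + 1) + 1 = 5764802 —(−1)→ 5764801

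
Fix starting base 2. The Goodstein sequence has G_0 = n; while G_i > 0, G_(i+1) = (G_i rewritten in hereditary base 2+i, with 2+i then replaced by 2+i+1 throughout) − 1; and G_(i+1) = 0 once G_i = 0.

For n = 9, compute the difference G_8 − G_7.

step 0: 9 = 2^(2 + 1) + 1; sub 3 for 2: 3^(3 + 1) + 1; = 82; G_1 = 82−1 = 81
step 1: 81 = 3^(3 + 1); sub 4 for 3: 4^(4 + 1); = 1024; G_2 = 1024−1 = 1023
step 2: 1023 = 3·4^4 + 3·4^3 + 3·4^2 + 3·4 + 3; sub 5 for 4: 3·5^5 + 3·5^3 + 3·5^2 + 3·5 + 3; = 9843; G_3 = 9843−1 = 9842
step 3: 9842 = 3·5^5 + 3·5^3 + 3·5^2 + 3·5 + 2; sub 6 for 5: 3·6^6 + 3·6^3 + 3·6^2 + 3·6 + 2; = 140744; G_4 = 140744−1 = 140743
step 4: 140743 = 3·6^6 + 3·6^3 + 3·6^2 + 3·6 + 1; sub 7 for 6: 3·7^7 + 3·7^3 + 3·7^2 + 3·7 + 1; = 2471827; G_5 = 2471827−1 = 2471826
step 5: 2471826 = 3·7^7 + 3·7^3 + 3·7^2 + 3·7; sub 8 for 7: 3·8^8 + 3·8^3 + 3·8^2 + 3·8; = 50333400; G_6 = 50333400−1 = 50333399
step 6: 50333399 = 3·8^8 + 3·8^3 + 3·8^2 + 2·8 + 7; sub 9 for 8: 3·9^9 + 3·9^3 + 3·9^2 + 2·9 + 7; = 1162263922; G_7 = 1162263922−1 = 1162263921
step 7: 1162263921 = 3·9^9 + 3·9^3 + 3·9^2 + 2·9 + 6; sub 10 for 9: 3·10^10 + 3·10^3 + 3·10^2 + 2·10 + 6; = 30000003326; G_8 = 30000003326−1 = 30000003325

28837739404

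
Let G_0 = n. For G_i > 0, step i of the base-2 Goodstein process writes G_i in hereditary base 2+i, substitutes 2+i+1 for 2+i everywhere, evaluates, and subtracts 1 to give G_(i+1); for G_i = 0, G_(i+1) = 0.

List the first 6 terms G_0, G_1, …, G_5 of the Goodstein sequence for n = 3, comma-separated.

3, 3, 3, 2, 1, 0

base 2: 3 = 2 + 1; at 3: 3 + 1 = 4; next = 3
base 3: 3 = 3; at 4: 4 = 4; next = 3
base 4: 3 = 3; at 5: 3 = 3; next = 2
base 5: 2 = 2; at 6: 2 = 2; next = 1
base 6: 1 = 1; at 7: 1 = 1; next = 0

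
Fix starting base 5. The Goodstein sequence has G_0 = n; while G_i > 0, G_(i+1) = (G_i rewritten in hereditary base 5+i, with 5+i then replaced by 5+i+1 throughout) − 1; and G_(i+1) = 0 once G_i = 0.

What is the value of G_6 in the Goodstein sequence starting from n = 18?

28

base 5: 18 = 3·5 + 3; at 6: 3·6 + 3 = 21; next = 20
base 6: 20 = 3·6 + 2; at 7: 3·7 + 2 = 23; next = 22
base 7: 22 = 3·7 + 1; at 8: 3·8 + 1 = 25; next = 24
base 8: 24 = 3·8; at 9: 3·9 = 27; next = 26
base 9: 26 = 2·9 + 8; at 10: 2·10 + 8 = 28; next = 27
base 10: 27 = 2·10 + 7; at 11: 2·11 + 7 = 29; next = 28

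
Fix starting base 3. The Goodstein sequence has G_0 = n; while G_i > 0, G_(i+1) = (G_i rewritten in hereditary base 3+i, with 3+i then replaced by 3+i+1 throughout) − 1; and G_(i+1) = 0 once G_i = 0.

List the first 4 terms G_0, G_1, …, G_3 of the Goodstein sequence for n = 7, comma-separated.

base 3: 7 = 2·3 + 1; at 4: 2·4 + 1 = 9; next = 8
base 4: 8 = 2·4; at 5: 2·5 = 10; next = 9
base 5: 9 = 5 + 4; at 6: 6 + 4 = 10; next = 9

7, 8, 9, 9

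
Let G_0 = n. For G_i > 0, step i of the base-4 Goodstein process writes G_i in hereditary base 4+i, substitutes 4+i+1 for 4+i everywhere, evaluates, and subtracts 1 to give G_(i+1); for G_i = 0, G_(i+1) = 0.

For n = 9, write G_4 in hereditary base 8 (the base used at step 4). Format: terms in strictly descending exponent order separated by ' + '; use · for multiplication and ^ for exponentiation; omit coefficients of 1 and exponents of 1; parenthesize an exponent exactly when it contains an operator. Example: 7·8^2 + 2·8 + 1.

8 + 3

9 —HB4→ 2·4 + 1 —bump→ 2·5 + 1 = 11 —(−1)→ 10
10 —HB5→ 2·5 —bump→ 2·6 = 12 —(−1)→ 11
11 —HB6→ 6 + 5 —bump→ 7 + 5 = 12 —(−1)→ 11
11 —HB7→ 7 + 4 —bump→ 8 + 4 = 12 —(−1)→ 11
11 —HB8→ 8 + 3 —bump→ 9 + 3 = 12 —(−1)→ 11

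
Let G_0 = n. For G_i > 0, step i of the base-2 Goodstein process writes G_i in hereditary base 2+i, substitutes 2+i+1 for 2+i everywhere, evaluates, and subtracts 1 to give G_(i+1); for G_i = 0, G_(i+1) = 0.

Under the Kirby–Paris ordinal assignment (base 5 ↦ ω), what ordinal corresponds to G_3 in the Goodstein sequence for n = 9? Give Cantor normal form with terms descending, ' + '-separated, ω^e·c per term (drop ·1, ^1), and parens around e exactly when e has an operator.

step 0: 9 = 2^(2 + 1) + 1; sub 3 for 2: 3^(3 + 1) + 1; = 82; G_1 = 82−1 = 81
step 1: 81 = 3^(3 + 1); sub 4 for 3: 4^(4 + 1); = 1024; G_2 = 1024−1 = 1023
step 2: 1023 = 3·4^4 + 3·4^3 + 3·4^2 + 3·4 + 3; sub 5 for 4: 3·5^5 + 3·5^3 + 3·5^2 + 3·5 + 3; = 9843; G_3 = 9843−1 = 9842
step 3: 9842 = 3·5^5 + 3·5^3 + 3·5^2 + 3·5 + 2; sub 6 for 5: 3·6^6 + 3·6^3 + 3·6^2 + 3·6 + 2; = 140744; G_4 = 140744−1 = 140743

ω^ω·3 + ω^3·3 + ω^2·3 + ω·3 + 2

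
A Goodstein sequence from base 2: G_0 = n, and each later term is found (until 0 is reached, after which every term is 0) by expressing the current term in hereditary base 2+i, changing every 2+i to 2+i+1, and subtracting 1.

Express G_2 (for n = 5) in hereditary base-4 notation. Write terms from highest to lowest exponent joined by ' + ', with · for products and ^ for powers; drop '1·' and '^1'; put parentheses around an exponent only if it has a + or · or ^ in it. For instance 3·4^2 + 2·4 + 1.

3·4^3 + 3·4^2 + 3·4 + 3

[0] 5 ≡ 2^2 + 1 (base 2). Lift 3: 28. −1: 27.
[1] 27 ≡ 3^3 (base 3). Lift 4: 256. −1: 255.
[2] 255 ≡ 3·4^3 + 3·4^2 + 3·4 + 3 (base 4). Lift 5: 468. −1: 467.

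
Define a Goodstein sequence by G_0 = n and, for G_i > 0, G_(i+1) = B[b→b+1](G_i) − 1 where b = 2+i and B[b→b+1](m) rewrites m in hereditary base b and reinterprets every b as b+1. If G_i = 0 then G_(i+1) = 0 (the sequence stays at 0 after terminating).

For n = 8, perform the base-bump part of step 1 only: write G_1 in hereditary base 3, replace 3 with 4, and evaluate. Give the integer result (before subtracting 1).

8 —HB2→ 2^(2 + 1) —bump→ 3^(3 + 1) = 81 —(−1)→ 80
80 —HB3→ 2·3^3 + 2·3^2 + 2·3 + 2 —bump→ 2·4^4 + 2·4^2 + 2·4 + 2 = 554 —(−1)→ 553

554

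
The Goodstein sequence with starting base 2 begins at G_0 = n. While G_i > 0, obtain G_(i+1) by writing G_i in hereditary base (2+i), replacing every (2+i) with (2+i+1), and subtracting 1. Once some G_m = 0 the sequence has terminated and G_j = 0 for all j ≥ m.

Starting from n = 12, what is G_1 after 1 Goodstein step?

107

[0] 12 ≡ 2^(2 + 1) + 2^2 (base 2). Lift 3: 108. −1: 107.
[1] 107 ≡ 3^(3 + 1) + 2·3^2 + 2·3 + 2 (base 3). Lift 4: 1066. −1: 1065.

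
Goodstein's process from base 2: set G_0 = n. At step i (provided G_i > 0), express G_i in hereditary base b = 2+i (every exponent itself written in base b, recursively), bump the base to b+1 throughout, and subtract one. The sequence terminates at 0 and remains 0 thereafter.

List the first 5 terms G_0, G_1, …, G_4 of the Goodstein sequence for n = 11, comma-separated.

11, 84, 1027, 15627, 279937

step 0: 11 = 2^(2 + 1) + 2 + 1; sub 3 for 2: 3^(3 + 1) + 3 + 1; = 85; G_1 = 85−1 = 84
step 1: 84 = 3^(3 + 1) + 3; sub 4 for 3: 4^(4 + 1) + 4; = 1028; G_2 = 1028−1 = 1027
step 2: 1027 = 4^(4 + 1) + 3; sub 5 for 4: 5^(5 + 1) + 3; = 15628; G_3 = 15628−1 = 15627
step 3: 15627 = 5^(5 + 1) + 2; sub 6 for 5: 6^(6 + 1) + 2; = 279938; G_4 = 279938−1 = 279937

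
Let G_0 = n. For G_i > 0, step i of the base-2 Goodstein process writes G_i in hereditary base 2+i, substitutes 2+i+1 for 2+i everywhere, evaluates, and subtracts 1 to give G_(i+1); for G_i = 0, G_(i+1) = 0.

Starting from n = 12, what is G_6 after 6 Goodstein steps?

step 0: 12 = 2^(2 + 1) + 2^2; sub 3 for 2: 3^(3 + 1) + 3^3; = 108; G_1 = 108−1 = 107
step 1: 107 = 3^(3 + 1) + 2·3^2 + 2·3 + 2; sub 4 for 3: 4^(4 + 1) + 2·4^2 + 2·4 + 2; = 1066; G_2 = 1066−1 = 1065
step 2: 1065 = 4^(4 + 1) + 2·4^2 + 2·4 + 1; sub 5 for 4: 5^(5 + 1) + 2·5^2 + 2·5 + 1; = 15686; G_3 = 15686−1 = 15685
step 3: 15685 = 5^(5 + 1) + 2·5^2 + 2·5; sub 6 for 5: 6^(6 + 1) + 2·6^2 + 2·6; = 280020; G_4 = 280020−1 = 280019
step 4: 280019 = 6^(6 + 1) + 2·6^2 + 6 + 5; sub 7 for 6: 7^(7 + 1) + 2·7^2 + 7 + 5; = 5764911; G_5 = 5764911−1 = 5764910
step 5: 5764910 = 7^(7 + 1) + 2·7^2 + 7 + 4; sub 8 for 7: 8^(8 + 1) + 2·8^2 + 8 + 4; = 134217868; G_6 = 134217868−1 = 134217867
step 6: 134217867 = 8^(8 + 1) + 2·8^2 + 8 + 3; sub 9 for 8: 9^(9 + 1) + 2·9^2 + 9 + 3; = 3486784575; G_7 = 3486784575−1 = 3486784574

134217867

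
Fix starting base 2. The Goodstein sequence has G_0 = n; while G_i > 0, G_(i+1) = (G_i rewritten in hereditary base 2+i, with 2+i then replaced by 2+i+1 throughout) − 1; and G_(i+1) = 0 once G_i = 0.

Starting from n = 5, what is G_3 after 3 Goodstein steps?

467

G_0=5  [base 2] 2^2 + 1  →[2↦3]→  3^3 + 1 = 28  −1 ⇒ G_1=27
G_1=27  [base 3] 3^3  →[3↦4]→  4^4 = 256  −1 ⇒ G_2=255
G_2=255  [base 4] 3·4^3 + 3·4^2 + 3·4 + 3  →[4↦5]→  3·5^3 + 3·5^2 + 3·5 + 3 = 468  −1 ⇒ G_3=467
G_3=467  [base 5] 3·5^3 + 3·5^2 + 3·5 + 2  →[5↦6]→  3·6^3 + 3·6^2 + 3·6 + 2 = 776  −1 ⇒ G_4=775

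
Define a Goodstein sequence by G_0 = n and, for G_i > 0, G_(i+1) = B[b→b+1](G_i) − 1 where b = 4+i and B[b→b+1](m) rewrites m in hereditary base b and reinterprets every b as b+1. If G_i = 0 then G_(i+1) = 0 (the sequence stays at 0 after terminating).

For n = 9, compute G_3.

11

step 0: 9 = 2·4 + 1; sub 5 for 4: 2·5 + 1; = 11; G_1 = 11−1 = 10
step 1: 10 = 2·5; sub 6 for 5: 2·6; = 12; G_2 = 12−1 = 11
step 2: 11 = 6 + 5; sub 7 for 6: 7 + 5; = 12; G_3 = 12−1 = 11
step 3: 11 = 7 + 4; sub 8 for 7: 8 + 4; = 12; G_4 = 12−1 = 11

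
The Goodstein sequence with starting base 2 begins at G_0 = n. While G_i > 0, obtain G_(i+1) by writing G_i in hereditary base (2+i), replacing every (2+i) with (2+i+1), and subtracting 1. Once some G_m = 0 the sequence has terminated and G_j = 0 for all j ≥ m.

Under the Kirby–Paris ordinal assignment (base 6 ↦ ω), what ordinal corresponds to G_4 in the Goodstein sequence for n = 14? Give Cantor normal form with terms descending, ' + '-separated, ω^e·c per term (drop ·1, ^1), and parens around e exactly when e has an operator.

14 —HB2→ 2^(2 + 1) + 2^2 + 2 —bump→ 3^(3 + 1) + 3^3 + 3 = 111 —(−1)→ 110
110 —HB3→ 3^(3 + 1) + 3^3 + 2 —bump→ 4^(4 + 1) + 4^4 + 2 = 1282 —(−1)→ 1281
1281 —HB4→ 4^(4 + 1) + 4^4 + 1 —bump→ 5^(5 + 1) + 5^5 + 1 = 18751 —(−1)→ 18750
18750 —HB5→ 5^(5 + 1) + 5^5 —bump→ 6^(6 + 1) + 6^6 = 326592 —(−1)→ 326591
326591 —HB6→ 6^(6 + 1) + 5·6^5 + 5·6^4 + 5·6^3 + 5·6^2 + 5·6 + 5 —bump→ 7^(7 + 1) + 5·7^5 + 5·7^4 + 5·7^3 + 5·7^2 + 5·7 + 5 = 5862841 —(−1)→ 5862840

ω^(ω + 1) + ω^5·5 + ω^4·5 + ω^3·5 + ω^2·5 + ω·5 + 5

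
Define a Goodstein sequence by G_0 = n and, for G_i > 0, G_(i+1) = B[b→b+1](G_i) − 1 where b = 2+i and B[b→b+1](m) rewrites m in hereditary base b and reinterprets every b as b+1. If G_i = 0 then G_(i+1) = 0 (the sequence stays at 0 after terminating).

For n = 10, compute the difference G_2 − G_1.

942

G_0 = 10. HB_2(10) = 2^(2 + 1) + 2. Bump = 84. G_1 = 83.
G_1 = 83. HB_3(83) = 3^(3 + 1) + 2. Bump = 1026. G_2 = 1025.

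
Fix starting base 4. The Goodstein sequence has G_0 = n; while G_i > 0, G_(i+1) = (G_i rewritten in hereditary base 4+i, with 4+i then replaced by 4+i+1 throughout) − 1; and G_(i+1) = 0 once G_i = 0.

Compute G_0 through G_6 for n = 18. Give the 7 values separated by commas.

18, 26, 36, 48, 53, 58, 63

step 0: 18 = 4^2 + 2; sub 5 for 4: 5^2 + 2; = 27; G_1 = 27−1 = 26
step 1: 26 = 5^2 + 1; sub 6 for 5: 6^2 + 1; = 37; G_2 = 37−1 = 36
step 2: 36 = 6^2; sub 7 for 6: 7^2; = 49; G_3 = 49−1 = 48
step 3: 48 = 6·7 + 6; sub 8 for 7: 6·8 + 6; = 54; G_4 = 54−1 = 53
step 4: 53 = 6·8 + 5; sub 9 for 8: 6·9 + 5; = 59; G_5 = 59−1 = 58
step 5: 58 = 6·9 + 4; sub 10 for 9: 6·10 + 4; = 64; G_6 = 64−1 = 63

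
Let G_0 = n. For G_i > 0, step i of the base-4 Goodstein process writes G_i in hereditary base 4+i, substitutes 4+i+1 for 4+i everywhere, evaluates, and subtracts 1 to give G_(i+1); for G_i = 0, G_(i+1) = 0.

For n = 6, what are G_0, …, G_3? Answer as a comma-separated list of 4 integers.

6 —HB4→ 4 + 2 —bump→ 5 + 2 = 7 —(−1)→ 6
6 —HB5→ 5 + 1 —bump→ 6 + 1 = 7 —(−1)→ 6
6 —HB6→ 6 —bump→ 7 = 7 —(−1)→ 6

6, 6, 6, 6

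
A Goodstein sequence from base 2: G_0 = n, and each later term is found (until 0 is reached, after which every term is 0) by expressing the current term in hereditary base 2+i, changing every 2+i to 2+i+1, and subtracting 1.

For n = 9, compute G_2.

1023

base 2: 9 = 2^(2 + 1) + 1; at 3: 3^(3 + 1) + 1 = 82; next = 81
base 3: 81 = 3^(3 + 1); at 4: 4^(4 + 1) = 1024; next = 1023
base 4: 1023 = 3·4^4 + 3·4^3 + 3·4^2 + 3·4 + 3; at 5: 3·5^5 + 3·5^3 + 3·5^2 + 3·5 + 3 = 9843; next = 9842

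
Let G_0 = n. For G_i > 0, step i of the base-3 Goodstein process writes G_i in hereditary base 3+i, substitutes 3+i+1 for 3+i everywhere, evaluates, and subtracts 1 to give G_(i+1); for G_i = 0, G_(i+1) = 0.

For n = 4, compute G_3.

3

(0) 4|_3 = 3 + 1 ↦ 4 + 1|_4 = 5 ⇒ 4
(1) 4|_4 = 4 ↦ 5|_5 = 5 ⇒ 4
(2) 4|_5 = 4 ↦ 4|_6 = 4 ⇒ 3
(3) 3|_6 = 3 ↦ 3|_7 = 3 ⇒ 2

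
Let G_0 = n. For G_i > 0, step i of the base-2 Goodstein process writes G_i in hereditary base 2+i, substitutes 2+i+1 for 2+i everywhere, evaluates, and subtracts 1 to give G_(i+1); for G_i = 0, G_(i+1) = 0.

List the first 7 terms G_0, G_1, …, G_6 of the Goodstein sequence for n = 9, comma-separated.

[0] 9 ≡ 2^(2 + 1) + 1 (base 2). Lift 3: 82. −1: 81.
[1] 81 ≡ 3^(3 + 1) (base 3). Lift 4: 1024. −1: 1023.
[2] 1023 ≡ 3·4^4 + 3·4^3 + 3·4^2 + 3·4 + 3 (base 4). Lift 5: 9843. −1: 9842.
[3] 9842 ≡ 3·5^5 + 3·5^3 + 3·5^2 + 3·5 + 2 (base 5). Lift 6: 140744. −1: 140743.
[4] 140743 ≡ 3·6^6 + 3·6^3 + 3·6^2 + 3·6 + 1 (base 6). Lift 7: 2471827. −1: 2471826.
[5] 2471826 ≡ 3·7^7 + 3·7^3 + 3·7^2 + 3·7 (base 7). Lift 8: 50333400. −1: 50333399.

9, 81, 1023, 9842, 140743, 2471826, 50333399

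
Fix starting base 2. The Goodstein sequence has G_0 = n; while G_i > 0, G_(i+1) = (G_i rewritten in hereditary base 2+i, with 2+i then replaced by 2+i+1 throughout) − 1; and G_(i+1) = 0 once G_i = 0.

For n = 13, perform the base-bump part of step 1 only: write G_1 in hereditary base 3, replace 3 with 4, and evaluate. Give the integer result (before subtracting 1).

1280

13 —HB2→ 2^(2 + 1) + 2^2 + 1 —bump→ 3^(3 + 1) + 3^3 + 1 = 109 —(−1)→ 108
108 —HB3→ 3^(3 + 1) + 3^3 —bump→ 4^(4 + 1) + 4^4 = 1280 —(−1)→ 1279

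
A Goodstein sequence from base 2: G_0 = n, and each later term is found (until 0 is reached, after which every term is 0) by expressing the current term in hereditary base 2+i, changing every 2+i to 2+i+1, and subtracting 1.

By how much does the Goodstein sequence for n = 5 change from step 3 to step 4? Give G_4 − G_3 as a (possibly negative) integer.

308

[0] 5 ≡ 2^2 + 1 (base 2). Lift 3: 28. −1: 27.
[1] 27 ≡ 3^3 (base 3). Lift 4: 256. −1: 255.
[2] 255 ≡ 3·4^3 + 3·4^2 + 3·4 + 3 (base 4). Lift 5: 468. −1: 467.
[3] 467 ≡ 3·5^3 + 3·5^2 + 3·5 + 2 (base 5). Lift 6: 776. −1: 775.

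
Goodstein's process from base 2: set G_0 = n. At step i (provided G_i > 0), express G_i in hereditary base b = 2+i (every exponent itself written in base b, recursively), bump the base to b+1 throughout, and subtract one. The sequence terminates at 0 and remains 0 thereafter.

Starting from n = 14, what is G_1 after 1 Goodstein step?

G_0=14  [base 2] 2^(2 + 1) + 2^2 + 2  →[2↦3]→  3^(3 + 1) + 3^3 + 3 = 111  −1 ⇒ G_1=110
G_1=110  [base 3] 3^(3 + 1) + 3^3 + 2  →[3↦4]→  4^(4 + 1) + 4^4 + 2 = 1282  −1 ⇒ G_2=1281

110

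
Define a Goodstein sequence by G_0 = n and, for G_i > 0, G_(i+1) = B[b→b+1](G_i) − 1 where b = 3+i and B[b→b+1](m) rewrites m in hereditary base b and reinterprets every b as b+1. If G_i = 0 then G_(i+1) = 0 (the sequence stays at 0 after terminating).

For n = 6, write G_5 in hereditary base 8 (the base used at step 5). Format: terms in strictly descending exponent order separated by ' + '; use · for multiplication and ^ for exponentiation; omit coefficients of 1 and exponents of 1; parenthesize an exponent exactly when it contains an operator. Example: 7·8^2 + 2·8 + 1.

7

step 0: 6 = 2·3; sub 4 for 3: 2·4; = 8; G_1 = 8−1 = 7
step 1: 7 = 4 + 3; sub 5 for 4: 5 + 3; = 8; G_2 = 8−1 = 7
step 2: 7 = 5 + 2; sub 6 for 5: 6 + 2; = 8; G_3 = 8−1 = 7
step 3: 7 = 6 + 1; sub 7 for 6: 7 + 1; = 8; G_4 = 8−1 = 7
step 4: 7 = 7; sub 8 for 7: 8; = 8; G_5 = 8−1 = 7
step 5: 7 = 7; sub 9 for 8: 7; = 7; G_6 = 7−1 = 6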